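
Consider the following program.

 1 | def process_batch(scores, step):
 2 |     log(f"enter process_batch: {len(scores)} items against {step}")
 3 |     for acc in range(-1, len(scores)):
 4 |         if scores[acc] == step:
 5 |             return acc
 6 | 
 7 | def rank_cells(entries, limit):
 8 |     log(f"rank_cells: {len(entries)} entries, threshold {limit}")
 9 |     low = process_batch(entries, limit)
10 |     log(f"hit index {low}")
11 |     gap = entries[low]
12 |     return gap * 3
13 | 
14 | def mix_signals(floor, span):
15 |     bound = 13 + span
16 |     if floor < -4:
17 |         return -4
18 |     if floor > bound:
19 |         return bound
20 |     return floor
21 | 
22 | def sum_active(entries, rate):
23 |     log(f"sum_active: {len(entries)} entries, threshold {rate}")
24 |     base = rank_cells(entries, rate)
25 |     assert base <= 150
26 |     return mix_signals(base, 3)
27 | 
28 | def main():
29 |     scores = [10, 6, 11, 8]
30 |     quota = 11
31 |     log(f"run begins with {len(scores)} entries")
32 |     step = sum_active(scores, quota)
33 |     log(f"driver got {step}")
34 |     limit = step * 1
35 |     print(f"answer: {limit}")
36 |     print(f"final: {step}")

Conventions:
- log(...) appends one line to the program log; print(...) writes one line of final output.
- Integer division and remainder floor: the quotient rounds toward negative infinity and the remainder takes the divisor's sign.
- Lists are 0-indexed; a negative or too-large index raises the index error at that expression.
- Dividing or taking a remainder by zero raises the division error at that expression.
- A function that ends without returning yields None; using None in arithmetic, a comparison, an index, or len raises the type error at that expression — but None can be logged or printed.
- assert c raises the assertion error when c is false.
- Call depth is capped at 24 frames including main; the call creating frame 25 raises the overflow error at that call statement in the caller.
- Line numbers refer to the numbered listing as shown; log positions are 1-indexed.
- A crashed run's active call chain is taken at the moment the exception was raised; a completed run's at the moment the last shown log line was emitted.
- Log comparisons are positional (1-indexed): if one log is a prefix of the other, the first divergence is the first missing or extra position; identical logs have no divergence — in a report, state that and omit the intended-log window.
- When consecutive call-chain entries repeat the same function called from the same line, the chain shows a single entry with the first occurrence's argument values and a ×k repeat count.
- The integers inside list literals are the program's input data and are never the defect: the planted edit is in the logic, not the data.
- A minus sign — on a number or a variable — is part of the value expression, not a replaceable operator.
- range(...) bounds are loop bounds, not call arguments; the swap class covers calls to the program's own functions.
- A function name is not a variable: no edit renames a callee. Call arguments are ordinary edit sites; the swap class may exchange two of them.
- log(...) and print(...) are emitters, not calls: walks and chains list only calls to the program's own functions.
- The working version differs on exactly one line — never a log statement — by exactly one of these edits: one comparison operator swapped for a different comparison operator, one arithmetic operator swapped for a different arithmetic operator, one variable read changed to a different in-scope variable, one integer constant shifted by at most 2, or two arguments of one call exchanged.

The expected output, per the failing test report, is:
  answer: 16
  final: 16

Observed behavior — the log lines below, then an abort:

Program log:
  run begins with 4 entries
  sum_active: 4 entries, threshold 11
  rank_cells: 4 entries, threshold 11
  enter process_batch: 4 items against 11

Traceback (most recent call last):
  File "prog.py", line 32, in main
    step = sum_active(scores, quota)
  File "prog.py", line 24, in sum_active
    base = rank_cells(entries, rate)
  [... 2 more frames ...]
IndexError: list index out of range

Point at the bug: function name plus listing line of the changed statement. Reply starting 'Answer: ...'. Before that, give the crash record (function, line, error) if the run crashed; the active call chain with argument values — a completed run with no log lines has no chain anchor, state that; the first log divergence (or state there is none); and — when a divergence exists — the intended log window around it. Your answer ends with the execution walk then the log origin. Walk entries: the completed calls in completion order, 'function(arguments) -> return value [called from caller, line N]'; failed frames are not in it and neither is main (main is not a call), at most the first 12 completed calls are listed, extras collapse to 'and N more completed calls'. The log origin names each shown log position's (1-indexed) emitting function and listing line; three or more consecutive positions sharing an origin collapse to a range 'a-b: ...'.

Answer: the defect is in process_batch at line 3.
Key observation: The log ends early — 4 lines, where the working version next logs 'hit index 2'.
Crash: process_batch, line 4, IndexError.
Call chain: main -> sum_active([10, 6, 11, 8], 11) (called at line 32) -> rank_cells([10, 6, 11, 8], 11) (called at line 24) -> process_batch([10, 6, 11, 8], 11) (called at line 9).
First divergence: position 5 (shown log ended at 4 lines; the working version continues: 'hit index 2').
Intended log window:
  3: rank_cells: 4 entries, threshold 11
  4: enter process_batch: 4 items against 11
  5: hit index 2
  6: driver got 16
Execution walk:
  (no call completed)
Origin of each log line:
  1: from main, line 31
  2: from sum_active, line 23
  3: from rank_cells, line 8
  4: from process_batch, line 2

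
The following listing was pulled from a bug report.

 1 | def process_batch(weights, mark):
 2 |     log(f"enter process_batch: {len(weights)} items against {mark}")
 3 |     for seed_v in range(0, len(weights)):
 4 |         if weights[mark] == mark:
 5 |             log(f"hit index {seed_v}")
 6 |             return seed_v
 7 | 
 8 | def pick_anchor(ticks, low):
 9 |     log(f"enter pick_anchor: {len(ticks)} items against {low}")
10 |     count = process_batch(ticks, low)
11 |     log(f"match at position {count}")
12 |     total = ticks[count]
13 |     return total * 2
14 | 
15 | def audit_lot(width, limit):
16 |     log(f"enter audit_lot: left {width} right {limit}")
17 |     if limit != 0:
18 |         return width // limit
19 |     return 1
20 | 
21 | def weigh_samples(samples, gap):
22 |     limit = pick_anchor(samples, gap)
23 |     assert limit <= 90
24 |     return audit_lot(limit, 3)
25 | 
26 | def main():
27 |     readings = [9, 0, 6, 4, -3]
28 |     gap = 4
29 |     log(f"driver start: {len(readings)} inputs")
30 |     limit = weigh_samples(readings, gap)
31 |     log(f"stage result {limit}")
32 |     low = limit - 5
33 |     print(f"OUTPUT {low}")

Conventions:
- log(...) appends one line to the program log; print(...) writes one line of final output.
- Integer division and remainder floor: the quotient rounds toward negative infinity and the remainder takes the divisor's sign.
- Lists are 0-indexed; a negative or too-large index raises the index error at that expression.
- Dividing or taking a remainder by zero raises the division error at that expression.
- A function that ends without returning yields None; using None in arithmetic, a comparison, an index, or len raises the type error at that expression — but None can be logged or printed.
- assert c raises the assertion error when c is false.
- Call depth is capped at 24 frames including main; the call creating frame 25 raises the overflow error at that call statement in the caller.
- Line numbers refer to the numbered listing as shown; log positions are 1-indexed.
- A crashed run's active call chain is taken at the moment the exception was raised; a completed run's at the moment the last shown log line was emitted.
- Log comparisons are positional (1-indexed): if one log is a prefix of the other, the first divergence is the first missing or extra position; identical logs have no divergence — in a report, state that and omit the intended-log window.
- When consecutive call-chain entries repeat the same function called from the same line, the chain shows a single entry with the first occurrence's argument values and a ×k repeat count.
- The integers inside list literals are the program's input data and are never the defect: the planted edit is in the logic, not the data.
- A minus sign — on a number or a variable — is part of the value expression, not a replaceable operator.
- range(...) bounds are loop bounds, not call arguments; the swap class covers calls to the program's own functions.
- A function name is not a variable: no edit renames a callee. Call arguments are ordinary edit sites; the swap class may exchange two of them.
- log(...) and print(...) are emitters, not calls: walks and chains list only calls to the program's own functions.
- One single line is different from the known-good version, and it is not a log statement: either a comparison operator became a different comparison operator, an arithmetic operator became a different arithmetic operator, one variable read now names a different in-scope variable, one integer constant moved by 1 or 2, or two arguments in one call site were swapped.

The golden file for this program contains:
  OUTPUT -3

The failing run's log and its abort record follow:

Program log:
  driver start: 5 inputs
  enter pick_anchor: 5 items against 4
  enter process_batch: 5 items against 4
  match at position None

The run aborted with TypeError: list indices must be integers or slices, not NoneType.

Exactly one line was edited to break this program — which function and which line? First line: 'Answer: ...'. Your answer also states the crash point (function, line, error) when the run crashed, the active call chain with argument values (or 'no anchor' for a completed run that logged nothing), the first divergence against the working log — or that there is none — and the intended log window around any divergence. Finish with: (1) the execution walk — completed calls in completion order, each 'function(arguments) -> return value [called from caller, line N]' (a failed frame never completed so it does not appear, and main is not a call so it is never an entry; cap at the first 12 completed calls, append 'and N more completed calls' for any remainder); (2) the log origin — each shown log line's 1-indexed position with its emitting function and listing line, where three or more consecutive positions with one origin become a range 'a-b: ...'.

Answer: the defect is in process_batch at line 4.
The tell: Log line 4 is where behavior first shows: 'match at position None' appears instead of 'hit index 3'.
Crash: pick_anchor, line 12, TypeError.
Call chain: main -> weigh_samples([9, 0, 6, 4, -3], 4) (called at line 30) -> pick_anchor([9, 0, 6, 4, -3], 4) (called at line 22).
First divergence: at position 4 the run shows 'match at position None' where the working version logs 'hit index 3'.
Intended log window:
  2: enter pick_anchor: 5 items against 4
  3: enter process_batch: 5 items against 4
  4: hit index 3
  5: match at position 3
Execution walk:
  process_batch([9, 0, 6, 4, -3], 4) -> None  [called from pick_anchor, line 10]
Log origin:
  1 — main, line 29
  2 — pick_anchor, line 9
  3 — process_batch, line 2
  4 — pick_anchor, line 11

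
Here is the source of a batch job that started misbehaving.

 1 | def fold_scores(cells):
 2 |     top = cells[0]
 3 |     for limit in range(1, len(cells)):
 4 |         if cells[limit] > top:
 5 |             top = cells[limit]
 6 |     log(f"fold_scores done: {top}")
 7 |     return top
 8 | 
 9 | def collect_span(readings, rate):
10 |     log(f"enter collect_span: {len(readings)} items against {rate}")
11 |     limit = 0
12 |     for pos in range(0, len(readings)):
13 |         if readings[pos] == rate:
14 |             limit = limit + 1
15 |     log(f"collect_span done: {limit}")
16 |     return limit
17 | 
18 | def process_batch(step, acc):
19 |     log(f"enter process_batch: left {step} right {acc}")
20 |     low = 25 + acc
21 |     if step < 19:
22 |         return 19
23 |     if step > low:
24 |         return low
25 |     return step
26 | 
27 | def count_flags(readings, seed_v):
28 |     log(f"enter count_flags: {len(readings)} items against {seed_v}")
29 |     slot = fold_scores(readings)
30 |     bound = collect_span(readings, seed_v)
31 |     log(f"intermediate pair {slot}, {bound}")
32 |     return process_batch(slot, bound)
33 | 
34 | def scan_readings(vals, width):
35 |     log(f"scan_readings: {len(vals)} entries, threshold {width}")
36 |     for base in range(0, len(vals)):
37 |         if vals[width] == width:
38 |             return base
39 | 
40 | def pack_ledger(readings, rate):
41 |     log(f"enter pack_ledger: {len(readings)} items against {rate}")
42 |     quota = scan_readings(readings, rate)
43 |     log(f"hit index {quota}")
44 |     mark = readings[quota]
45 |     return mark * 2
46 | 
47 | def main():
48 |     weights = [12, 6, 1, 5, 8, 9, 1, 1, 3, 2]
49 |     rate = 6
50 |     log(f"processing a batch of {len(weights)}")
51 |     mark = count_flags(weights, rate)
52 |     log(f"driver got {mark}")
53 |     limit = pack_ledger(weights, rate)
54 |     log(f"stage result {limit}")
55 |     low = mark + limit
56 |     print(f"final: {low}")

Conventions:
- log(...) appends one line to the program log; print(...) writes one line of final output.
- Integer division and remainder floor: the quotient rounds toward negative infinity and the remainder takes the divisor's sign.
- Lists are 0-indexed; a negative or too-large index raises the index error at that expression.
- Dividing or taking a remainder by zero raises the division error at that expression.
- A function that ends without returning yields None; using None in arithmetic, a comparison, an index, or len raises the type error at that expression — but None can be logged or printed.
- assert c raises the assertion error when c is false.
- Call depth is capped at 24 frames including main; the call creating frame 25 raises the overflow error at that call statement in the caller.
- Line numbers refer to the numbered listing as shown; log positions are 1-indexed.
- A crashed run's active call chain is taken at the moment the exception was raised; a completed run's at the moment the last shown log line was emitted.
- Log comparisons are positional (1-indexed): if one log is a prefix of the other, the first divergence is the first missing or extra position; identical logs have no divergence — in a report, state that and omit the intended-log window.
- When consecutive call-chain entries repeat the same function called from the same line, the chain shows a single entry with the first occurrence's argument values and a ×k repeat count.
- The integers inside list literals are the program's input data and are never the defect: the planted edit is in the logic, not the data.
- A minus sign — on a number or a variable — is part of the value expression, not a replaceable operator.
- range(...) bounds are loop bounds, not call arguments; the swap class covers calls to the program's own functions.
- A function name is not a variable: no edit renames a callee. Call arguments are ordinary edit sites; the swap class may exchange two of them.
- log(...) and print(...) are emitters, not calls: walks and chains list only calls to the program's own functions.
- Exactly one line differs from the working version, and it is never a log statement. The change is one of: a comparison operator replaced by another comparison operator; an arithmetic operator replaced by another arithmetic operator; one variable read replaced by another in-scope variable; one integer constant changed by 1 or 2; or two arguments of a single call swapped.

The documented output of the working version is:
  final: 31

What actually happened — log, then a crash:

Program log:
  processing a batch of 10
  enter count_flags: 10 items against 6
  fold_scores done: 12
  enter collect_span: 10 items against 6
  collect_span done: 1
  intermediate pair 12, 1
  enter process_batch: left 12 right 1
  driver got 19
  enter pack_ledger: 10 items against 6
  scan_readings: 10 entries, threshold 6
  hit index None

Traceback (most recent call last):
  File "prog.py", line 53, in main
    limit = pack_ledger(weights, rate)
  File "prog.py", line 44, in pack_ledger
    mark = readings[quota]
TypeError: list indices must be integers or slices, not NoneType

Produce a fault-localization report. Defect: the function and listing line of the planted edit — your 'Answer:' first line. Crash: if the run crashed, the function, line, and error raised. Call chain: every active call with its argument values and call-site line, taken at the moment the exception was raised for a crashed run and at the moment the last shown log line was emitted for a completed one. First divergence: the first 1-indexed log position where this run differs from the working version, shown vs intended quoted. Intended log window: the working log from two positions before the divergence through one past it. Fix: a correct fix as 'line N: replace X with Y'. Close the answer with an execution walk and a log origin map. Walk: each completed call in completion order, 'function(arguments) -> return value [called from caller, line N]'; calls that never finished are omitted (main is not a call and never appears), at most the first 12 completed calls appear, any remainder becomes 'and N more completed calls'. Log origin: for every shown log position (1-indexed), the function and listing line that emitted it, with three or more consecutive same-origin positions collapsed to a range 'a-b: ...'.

Answer: the defect is in scan_readings at line 37.
Key observation: Everything matches until log position 11, which reads 'hit index None' in place of 'hit index 1'.
Crash: pack_ledger, line 44, TypeError.
Call chain: main -> pack_ledger([12, 6, 1, 5, 8, 9, 1, 1, 3, 2], 6) (called at line 53).
First divergence: position 11 — the shown line 'hit index None' should read 'hit index 1'.
Intended log window:
  9: enter pack_ledger: 10 items against 6
  10: scan_readings: 10 entries, threshold 6
  11: hit index 1
  12: stage result 12
Execution walk:
  fold_scores([12, 6, 1, 5, 8, 9, 1, 1, 3, 2]) -> 12  [called from count_flags, line 29]
  collect_span([12, 6, 1, 5, 8, 9, 1, 1, 3, 2], 6) -> 1  [called from count_flags, line 30]
  process_batch(12, 1) -> 19  [called from count_flags, line 32]
  count_flags([12, 6, 1, 5, 8, 9, 1, 1, 3, 2], 6) -> 19  [called from main, line 51]
  scan_readings([12, 6, 1, 5, 8, 9, 1, 1, 3, 2], 6) -> None  [called from pack_ledger, line 42]
Log origins:
  1: from main, line 50
  2: from count_flags, line 28
  3: from fold_scores, line 6
  4: from collect_span, line 10
  5: from collect_span, line 15
  6: from count_flags, line 31
  7: from process_batch, line 19
  8: from main, line 52
  9: from pack_ledger, line 41
  10: from scan_readings, line 35
  11: from pack_ledger, line 43
A correct fix: line 37: replace `vals[width]` with `vals[base]`.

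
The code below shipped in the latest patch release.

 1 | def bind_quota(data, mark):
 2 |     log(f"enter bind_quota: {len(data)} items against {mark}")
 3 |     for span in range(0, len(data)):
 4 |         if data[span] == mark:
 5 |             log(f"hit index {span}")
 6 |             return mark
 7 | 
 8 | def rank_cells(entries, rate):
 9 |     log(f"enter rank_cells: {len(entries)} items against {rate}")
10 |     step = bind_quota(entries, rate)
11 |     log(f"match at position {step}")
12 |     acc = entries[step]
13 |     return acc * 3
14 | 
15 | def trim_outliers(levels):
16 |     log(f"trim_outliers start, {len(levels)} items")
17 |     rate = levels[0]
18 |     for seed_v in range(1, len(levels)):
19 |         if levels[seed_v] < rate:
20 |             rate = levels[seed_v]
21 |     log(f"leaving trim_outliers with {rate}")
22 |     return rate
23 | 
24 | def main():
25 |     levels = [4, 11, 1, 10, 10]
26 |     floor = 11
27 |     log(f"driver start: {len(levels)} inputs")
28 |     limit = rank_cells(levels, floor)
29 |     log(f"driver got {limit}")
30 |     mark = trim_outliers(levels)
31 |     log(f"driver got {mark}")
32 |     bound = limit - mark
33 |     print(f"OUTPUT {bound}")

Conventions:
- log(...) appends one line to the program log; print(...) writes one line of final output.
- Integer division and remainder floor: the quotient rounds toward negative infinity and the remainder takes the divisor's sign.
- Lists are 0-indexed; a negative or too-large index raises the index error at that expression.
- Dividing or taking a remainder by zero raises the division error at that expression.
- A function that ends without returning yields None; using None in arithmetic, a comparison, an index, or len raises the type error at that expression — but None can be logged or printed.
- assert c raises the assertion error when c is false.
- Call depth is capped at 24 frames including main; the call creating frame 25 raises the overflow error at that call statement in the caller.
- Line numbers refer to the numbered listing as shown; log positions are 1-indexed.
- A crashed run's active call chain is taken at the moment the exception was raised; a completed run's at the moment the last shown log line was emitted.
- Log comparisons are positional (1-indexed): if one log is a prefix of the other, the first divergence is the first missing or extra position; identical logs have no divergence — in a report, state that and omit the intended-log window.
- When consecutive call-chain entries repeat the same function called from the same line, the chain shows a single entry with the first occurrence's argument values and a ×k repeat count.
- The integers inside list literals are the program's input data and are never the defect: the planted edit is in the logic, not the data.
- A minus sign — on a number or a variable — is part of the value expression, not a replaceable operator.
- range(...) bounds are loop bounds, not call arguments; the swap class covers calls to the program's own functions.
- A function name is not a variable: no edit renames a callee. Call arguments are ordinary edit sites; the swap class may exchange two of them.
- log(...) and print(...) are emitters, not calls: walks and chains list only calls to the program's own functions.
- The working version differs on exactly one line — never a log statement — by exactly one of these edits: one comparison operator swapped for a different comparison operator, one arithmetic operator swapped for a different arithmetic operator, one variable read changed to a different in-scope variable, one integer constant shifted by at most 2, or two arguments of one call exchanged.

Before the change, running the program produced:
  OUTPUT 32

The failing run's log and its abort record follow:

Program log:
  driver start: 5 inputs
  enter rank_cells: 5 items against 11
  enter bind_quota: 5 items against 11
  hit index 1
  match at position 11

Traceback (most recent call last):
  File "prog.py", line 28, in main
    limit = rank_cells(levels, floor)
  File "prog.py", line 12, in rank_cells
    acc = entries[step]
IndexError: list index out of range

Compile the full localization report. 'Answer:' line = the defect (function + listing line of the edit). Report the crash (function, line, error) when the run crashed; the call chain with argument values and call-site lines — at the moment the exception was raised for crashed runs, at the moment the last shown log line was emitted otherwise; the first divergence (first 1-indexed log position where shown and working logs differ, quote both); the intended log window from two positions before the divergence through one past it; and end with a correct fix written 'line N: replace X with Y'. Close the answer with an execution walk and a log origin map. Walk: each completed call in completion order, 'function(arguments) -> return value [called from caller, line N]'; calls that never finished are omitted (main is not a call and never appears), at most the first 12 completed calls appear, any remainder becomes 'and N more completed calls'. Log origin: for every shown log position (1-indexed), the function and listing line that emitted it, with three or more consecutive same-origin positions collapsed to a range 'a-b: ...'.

Answer: the defect is in bind_quota at line 6.
Key observation: Everything matches until log position 5, which reads 'match at position 11' in place of 'match at position 1'.
Crash: rank_cells, line 12, IndexError.
Call chain: main -> rank_cells([4, 11, 1, 10, 10], 11) (called at line 28).
First divergence: at position 5 the run shows 'match at position 11' where the working version logs 'match at position 1'.
Intended log window:
  3: enter bind_quota: 5 items against 11
  4: hit index 1
  5: match at position 1
  6: driver got 33
Execution walk:
  bind_quota([4, 11, 1, 10, 10], 11) -> 11  [called from rank_cells, line 10]
Log line origins:
  1: logged in main at line 27
  2: logged in rank_cells at line 9
  3: logged in bind_quota at line 2
  4: logged in bind_quota at line 5
  5: logged in rank_cells at line 11
A correct fix: line 6: replace `mark` with `span`.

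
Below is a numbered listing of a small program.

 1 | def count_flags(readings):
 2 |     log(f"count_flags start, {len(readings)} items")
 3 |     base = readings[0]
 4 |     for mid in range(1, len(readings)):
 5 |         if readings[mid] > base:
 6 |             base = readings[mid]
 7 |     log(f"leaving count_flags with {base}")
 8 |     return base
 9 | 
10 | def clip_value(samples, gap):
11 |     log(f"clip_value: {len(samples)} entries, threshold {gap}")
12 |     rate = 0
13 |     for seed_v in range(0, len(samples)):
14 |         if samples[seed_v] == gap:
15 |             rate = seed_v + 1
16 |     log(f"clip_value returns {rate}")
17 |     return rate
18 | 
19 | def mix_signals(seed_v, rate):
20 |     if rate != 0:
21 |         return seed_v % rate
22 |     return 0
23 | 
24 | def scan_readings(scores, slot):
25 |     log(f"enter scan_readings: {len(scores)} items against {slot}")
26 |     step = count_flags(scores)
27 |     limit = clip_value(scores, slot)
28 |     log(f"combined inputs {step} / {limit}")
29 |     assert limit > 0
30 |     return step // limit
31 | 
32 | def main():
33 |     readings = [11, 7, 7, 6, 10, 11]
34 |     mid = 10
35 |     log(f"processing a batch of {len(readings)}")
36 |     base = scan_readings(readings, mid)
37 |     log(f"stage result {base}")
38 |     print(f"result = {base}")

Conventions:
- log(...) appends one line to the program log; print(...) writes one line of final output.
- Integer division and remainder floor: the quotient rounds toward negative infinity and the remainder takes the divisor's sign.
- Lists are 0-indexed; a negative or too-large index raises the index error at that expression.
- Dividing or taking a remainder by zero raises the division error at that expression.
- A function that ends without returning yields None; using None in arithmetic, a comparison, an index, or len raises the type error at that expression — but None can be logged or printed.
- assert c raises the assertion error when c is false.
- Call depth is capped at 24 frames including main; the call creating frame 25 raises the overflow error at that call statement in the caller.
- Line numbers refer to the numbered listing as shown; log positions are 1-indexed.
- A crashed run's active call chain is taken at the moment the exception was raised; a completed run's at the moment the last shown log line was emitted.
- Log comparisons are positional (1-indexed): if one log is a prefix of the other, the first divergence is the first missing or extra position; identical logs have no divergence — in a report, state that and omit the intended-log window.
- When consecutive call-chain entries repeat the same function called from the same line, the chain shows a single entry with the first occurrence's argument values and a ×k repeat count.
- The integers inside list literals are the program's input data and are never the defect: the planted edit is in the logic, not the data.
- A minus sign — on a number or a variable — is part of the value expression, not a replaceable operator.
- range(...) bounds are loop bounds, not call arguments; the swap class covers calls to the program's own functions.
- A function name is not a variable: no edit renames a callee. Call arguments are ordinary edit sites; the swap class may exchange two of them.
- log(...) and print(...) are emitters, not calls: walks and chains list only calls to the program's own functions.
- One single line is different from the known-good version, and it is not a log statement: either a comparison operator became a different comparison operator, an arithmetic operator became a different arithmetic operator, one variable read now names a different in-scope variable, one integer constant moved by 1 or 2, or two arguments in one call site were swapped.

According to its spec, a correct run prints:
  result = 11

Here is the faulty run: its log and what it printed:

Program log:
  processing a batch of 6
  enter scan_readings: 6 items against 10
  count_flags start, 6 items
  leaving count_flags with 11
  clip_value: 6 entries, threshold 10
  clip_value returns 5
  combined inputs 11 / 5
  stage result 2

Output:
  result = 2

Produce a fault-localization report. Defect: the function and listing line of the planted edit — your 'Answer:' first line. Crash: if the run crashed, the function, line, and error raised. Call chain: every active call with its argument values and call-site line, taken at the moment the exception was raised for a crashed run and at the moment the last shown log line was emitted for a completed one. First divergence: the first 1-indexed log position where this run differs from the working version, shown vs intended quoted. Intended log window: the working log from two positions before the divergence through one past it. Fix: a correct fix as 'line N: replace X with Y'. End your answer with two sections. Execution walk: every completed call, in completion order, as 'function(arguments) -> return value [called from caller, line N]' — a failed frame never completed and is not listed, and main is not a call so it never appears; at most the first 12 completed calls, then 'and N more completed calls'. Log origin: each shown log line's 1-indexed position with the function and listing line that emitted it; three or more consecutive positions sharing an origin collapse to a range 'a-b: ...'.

Answer: the defect is in clip_value at line 15.
Key fact: The log first diverges at position 6: the faulty run prints 'clip_value returns 5' where the working version prints 'clip_value returns 1'.
Call chain: main.
First divergence: position 6; shown 'clip_value returns 5' vs intended 'clip_value returns 1'.
Intended log window:
  4: leaving count_flags with 11
  5: clip_value: 6 entries, threshold 10
  6: clip_value returns 1
  7: combined inputs 11 / 1
Execution walk:
  count_flags([11, 7, 7, 6, 10, 11]) -> 11  [called from scan_readings, line 26]
  clip_value([11, 7, 7, 6, 10, 11], 10) -> 5  [called from scan_readings, line 27]
  scan_readings([11, 7, 7, 6, 10, 11], 10) -> 2  [called from main, line 36]
Origin of each log line:
  1: from main, line 35
  2: from scan_readings, line 25
  3: from count_flags, line 2
  4: from count_flags, line 7
  5: from clip_value, line 11
  6: from clip_value, line 16
  7: from scan_readings, line 28
  8: from main, line 37
A correct fix: line 15: replace `seed_v` with `rate`.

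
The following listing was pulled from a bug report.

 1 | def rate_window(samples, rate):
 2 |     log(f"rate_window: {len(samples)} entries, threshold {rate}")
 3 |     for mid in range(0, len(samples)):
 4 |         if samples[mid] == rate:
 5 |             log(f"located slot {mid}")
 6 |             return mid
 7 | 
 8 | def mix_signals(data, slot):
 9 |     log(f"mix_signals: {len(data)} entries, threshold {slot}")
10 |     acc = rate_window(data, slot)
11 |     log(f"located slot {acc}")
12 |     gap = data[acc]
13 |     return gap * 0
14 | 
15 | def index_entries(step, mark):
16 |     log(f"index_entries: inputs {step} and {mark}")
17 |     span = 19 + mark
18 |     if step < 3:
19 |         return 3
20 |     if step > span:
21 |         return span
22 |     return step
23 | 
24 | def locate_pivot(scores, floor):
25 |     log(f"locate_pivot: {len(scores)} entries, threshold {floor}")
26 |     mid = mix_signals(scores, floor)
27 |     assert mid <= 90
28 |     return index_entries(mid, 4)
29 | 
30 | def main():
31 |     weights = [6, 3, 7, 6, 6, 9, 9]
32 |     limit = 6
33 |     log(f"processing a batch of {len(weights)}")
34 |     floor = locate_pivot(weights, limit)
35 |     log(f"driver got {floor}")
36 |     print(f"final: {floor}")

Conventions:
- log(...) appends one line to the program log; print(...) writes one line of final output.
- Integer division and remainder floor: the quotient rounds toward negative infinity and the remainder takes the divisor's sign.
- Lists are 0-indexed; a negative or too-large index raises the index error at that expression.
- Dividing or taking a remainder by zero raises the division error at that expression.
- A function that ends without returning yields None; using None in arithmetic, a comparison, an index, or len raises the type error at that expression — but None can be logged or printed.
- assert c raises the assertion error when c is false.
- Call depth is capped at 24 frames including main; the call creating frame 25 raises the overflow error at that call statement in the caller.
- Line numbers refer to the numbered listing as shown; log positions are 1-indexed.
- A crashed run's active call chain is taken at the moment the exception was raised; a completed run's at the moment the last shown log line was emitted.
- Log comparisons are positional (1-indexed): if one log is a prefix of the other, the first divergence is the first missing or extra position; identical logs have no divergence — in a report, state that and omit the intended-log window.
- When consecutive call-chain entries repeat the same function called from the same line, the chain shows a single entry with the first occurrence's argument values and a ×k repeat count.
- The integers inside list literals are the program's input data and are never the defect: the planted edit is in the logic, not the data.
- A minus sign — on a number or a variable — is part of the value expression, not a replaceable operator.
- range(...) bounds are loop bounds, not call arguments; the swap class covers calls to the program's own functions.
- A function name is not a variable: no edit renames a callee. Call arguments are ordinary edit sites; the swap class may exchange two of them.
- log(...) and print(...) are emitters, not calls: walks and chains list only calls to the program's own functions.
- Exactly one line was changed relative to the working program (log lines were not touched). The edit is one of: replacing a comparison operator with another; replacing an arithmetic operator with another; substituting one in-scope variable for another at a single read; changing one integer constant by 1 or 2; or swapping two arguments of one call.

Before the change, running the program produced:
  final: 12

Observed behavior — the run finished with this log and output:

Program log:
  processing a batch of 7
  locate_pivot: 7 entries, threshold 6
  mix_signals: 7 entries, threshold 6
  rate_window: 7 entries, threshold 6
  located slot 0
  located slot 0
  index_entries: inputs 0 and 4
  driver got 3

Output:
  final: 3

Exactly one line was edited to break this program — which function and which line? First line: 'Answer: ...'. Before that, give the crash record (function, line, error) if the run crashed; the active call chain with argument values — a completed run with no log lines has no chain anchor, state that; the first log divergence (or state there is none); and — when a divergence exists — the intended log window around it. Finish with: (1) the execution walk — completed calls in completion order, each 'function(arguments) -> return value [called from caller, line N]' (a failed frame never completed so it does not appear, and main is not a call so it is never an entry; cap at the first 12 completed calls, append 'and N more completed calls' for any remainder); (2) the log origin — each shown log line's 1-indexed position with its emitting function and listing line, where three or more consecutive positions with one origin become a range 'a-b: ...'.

Answer: the defect is in mix_signals at line 13.
The tell: At log position 7 the runs split — shown 'index_entries: inputs 0 and 4', but the working version logs 'index_entries: inputs 12 and 4'.
Call chain: main.
First divergence: position 7; shown 'index_entries: inputs 0 and 4' vs intended 'index_entries: inputs 12 and 4'.
Intended log window:
  5: located slot 0
  6: located slot 0
  7: index_entries: inputs 12 and 4
  8: driver got 12
Execution walk:
  rate_window([6, 3, 7, 6, 6, 9, 9], 6) -> 0  [called from mix_signals, line 10]
  mix_signals([6, 3, 7, 6, 6, 9, 9], 6) -> 0  [called from locate_pivot, line 26]
  index_entries(0, 4) -> 3  [called from locate_pivot, line 28]
  locate_pivot([6, 3, 7, 6, 6, 9, 9], 6) -> 3  [called from main, line 34]
Log origin:
  1: from main, line 33
  2: from locate_pivot, line 25
  3: from mix_signals, line 9
  4: from rate_window, line 2
  5: from rate_window, line 5
  6: from mix_signals, line 11
  7: from index_entries, line 16
  8: from main, line 35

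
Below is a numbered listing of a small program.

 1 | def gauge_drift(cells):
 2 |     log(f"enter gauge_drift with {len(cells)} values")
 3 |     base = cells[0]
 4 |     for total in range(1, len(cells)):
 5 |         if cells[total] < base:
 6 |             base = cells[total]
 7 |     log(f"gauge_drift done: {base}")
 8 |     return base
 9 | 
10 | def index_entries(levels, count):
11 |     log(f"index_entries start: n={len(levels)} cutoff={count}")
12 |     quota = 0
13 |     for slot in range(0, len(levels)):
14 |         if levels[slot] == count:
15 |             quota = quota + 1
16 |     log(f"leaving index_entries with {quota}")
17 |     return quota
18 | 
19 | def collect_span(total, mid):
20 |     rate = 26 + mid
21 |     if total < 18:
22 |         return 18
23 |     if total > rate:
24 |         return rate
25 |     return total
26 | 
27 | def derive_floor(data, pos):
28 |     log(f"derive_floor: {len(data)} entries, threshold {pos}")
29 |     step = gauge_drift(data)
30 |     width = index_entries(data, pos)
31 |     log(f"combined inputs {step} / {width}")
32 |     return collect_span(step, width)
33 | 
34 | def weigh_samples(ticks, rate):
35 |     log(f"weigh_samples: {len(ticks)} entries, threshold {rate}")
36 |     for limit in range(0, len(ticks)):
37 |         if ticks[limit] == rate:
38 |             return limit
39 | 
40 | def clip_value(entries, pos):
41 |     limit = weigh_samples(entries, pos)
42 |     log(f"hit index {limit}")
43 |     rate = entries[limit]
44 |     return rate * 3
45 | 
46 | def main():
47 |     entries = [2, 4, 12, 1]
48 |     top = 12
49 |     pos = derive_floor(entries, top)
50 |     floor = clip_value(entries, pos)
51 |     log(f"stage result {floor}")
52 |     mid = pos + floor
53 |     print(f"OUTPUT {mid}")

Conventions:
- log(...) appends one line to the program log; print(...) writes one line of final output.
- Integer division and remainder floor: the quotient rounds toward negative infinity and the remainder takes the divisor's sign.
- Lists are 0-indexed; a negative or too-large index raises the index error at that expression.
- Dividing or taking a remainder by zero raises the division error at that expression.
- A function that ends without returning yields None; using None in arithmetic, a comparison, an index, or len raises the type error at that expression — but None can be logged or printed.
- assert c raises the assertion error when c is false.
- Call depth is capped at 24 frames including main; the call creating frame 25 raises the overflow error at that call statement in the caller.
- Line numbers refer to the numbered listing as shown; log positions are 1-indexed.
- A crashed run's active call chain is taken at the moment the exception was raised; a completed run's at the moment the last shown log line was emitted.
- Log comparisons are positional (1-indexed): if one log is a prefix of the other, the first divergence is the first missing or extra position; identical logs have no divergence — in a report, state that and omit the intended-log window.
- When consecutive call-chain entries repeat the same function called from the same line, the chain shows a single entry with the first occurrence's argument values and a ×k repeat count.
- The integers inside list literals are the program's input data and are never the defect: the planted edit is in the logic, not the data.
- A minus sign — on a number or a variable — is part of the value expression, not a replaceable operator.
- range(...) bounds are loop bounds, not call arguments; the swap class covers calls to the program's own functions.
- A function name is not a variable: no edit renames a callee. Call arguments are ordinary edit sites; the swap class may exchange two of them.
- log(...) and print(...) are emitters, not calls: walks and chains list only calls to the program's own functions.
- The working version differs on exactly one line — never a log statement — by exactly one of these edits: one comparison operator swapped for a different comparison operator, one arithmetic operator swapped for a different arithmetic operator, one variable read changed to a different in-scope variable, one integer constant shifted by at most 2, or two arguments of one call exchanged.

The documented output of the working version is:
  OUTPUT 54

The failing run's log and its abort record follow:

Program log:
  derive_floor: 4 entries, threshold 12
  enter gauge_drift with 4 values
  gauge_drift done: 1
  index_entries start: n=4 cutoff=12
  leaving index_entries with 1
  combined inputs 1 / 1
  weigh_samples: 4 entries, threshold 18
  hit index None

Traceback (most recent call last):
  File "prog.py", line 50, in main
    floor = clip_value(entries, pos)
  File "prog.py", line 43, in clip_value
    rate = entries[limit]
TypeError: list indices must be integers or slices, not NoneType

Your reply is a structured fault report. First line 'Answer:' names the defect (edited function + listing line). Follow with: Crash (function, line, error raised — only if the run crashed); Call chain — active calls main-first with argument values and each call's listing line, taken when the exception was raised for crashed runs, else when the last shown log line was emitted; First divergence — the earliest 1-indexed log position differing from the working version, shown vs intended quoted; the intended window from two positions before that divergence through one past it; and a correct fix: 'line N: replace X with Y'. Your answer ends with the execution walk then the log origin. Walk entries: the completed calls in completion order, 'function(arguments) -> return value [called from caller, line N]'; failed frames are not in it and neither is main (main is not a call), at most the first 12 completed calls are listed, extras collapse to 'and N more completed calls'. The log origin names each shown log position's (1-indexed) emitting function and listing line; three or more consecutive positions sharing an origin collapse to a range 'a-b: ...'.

Answer: the defect is in main at line 50.
Key observation: Everything matches until log position 7, which reads 'weigh_samples: 4 entries, threshold 18' in place of 'weigh_samples: 4 entries, threshold 12'.
Crash: clip_value, line 43, TypeError.
Call chain: main -> clip_value([2, 4, 12, 1], 18) (called at line 50).
First divergence: position 7 — shown 'weigh_samples: 4 entries, threshold 18', intended 'weigh_samples: 4 entries, threshold 12'.
Intended log window:
  5: leaving index_entries with 1
  6: combined inputs 1 / 1
  7: weigh_samples: 4 entries, threshold 12
  8: hit index 2
Execution walk:
  gauge_drift([2, 4, 12, 1]) -> 1  [called from derive_floor, line 29]
  index_entries([2, 4, 12, 1], 12) -> 1  [called from derive_floor, line 30]
  collect_span(1, 1) -> 18  [called from derive_floor, line 32]
  derive_floor([2, 4, 12, 1], 12) -> 18  [called from main, line 49]
  weigh_samples([2, 4, 12, 1], 18) -> None  [called from clip_value, line 41]
Log origin:
  1 — derive_floor, line 28
  2 — gauge_drift, line 2
  3 — gauge_drift, line 7
  4 — index_entries, line 11
  5 — index_entries, line 16
  6 — derive_floor, line 31
  7 — weigh_samples, line 35
  8 — clip_value, line 42
A correct fix: line 50: replace `pos` with `top`.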